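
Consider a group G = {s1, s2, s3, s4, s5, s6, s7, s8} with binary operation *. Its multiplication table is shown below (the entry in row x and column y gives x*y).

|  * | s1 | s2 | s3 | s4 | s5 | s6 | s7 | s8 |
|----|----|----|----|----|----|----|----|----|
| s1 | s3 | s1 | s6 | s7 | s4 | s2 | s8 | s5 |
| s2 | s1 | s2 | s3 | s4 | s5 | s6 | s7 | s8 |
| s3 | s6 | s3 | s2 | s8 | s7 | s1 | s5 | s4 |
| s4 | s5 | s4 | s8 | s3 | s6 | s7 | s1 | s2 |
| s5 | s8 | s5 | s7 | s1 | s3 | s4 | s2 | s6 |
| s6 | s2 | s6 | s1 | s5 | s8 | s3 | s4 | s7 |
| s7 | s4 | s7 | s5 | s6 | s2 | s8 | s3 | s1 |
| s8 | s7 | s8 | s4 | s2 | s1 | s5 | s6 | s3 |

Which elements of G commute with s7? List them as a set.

Compare row s7 with column s7 entry by entry.
s5*s7 = s2 = s7*s5, so s5 commutes with s7.
s4*s7 = s1 but s7*s4 = s6, so s4 does not.
Collecting the elements that commute with s7: C(s7) = {s2, s3, s5, s7}.
(Structurally, G here is isomorphic to the quaternion group Q_8.)

{s2, s3, s5, s7}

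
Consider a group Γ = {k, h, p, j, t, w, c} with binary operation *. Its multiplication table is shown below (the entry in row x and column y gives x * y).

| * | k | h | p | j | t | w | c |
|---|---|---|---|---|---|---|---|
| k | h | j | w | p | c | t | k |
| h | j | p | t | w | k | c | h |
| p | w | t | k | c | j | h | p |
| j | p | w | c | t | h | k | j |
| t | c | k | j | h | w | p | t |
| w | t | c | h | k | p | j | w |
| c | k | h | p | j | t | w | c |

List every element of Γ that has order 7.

{h, j, k, p, t, w}

Identity is c. Compute the order of each non-identity element by repeated multiplication:
  k: k → h → j → p → w → t → c  (order 7)
  h: h → p → t → k → j → w → c  (order 7)
  p: p → k → w → h → t → j → c  (order 7)
  j: j → t → h → w → k → p → c  (order 7)
  t: t → w → p → j → h → k → c  (order 7)
  w: w → j → k → t → p → h → c  (order 7)
Elements of order 7: {h, j, k, p, t, w}.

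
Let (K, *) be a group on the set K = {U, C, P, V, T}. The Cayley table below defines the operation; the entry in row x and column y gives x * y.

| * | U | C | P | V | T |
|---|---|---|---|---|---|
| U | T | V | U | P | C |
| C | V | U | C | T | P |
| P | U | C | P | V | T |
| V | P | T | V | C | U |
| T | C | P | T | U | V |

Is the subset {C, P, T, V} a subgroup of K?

T * V = U, which is not in {C, P, T, V}.
The subset is not closed under *, so it is not a subgroup.

No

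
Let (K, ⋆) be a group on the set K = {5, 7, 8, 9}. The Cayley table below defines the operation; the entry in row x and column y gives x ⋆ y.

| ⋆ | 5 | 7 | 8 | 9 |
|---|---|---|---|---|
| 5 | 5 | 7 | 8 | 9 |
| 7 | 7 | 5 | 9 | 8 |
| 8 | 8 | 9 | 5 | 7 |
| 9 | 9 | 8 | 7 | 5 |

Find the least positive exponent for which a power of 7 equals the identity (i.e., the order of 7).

The identity element is 5 (its row matches the header).
7^1 = 7
7^2 = 7 ⋆ 7 = 5
The first power of 7 equal to the identity is 7^2, so ord(7) = 2.

2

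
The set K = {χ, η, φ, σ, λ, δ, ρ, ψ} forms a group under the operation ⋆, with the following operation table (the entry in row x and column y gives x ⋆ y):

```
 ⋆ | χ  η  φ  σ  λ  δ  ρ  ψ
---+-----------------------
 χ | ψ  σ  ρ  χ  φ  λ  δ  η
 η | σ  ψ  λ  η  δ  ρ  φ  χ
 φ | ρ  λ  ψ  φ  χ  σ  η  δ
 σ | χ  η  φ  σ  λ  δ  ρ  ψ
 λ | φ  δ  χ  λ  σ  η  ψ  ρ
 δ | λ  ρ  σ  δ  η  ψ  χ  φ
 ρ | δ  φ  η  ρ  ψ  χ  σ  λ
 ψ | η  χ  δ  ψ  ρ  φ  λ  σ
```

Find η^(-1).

χ

First locate the identity: row σ matches the header, so σ is the identity.
Scan row η for σ: η ⋆ χ = σ. Hence η^(-1) = χ.
(Structurally, K here is isomorphic to Z_2 x Z_4.)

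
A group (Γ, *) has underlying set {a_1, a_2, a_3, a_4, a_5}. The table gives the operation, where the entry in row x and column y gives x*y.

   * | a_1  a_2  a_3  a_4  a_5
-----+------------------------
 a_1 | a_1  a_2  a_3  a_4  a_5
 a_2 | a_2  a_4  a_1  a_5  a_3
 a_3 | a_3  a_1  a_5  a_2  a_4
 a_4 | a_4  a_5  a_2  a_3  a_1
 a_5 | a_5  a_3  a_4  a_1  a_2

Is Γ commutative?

Yes

Check whether the table is symmetric across its main diagonal.
Every entry (row x, col y) equals the entry (row y, col x), so Γ is abelian.
(In fact Γ ≅ the cyclic group Z_5.)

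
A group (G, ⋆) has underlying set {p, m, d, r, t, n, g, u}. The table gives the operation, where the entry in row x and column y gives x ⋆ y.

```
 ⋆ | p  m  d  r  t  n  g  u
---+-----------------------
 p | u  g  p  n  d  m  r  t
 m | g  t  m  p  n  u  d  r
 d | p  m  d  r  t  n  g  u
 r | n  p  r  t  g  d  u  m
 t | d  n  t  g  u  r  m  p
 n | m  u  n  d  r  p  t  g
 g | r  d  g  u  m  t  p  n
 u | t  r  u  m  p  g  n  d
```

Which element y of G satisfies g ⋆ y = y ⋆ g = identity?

First locate the identity: row d matches the header, so d is the identity.
Scan row g for d: g ⋆ m = d. Hence g^(-1) = m.

m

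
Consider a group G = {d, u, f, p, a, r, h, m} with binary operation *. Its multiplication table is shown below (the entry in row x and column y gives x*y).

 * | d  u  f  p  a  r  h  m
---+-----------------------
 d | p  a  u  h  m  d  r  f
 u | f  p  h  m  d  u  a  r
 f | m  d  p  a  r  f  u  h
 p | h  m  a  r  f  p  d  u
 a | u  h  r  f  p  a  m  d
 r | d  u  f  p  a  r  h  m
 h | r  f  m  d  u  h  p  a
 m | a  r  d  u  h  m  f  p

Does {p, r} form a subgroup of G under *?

Yes

{p, r} contains the identity r.
Checking products: every product of two elements of {p, r} (read from the table) lies in {p, r}, so the set is closed.
In a finite group, a nonempty closed subset is a subgroup. So {p, r} ≤ G.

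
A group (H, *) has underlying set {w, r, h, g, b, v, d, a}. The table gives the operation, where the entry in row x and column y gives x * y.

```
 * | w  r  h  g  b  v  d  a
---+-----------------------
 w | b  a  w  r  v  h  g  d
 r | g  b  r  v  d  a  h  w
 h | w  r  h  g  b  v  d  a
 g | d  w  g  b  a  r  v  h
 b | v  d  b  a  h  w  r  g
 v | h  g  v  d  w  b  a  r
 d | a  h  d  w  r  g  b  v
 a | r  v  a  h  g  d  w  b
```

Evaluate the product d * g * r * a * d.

r

d * g = w
w * r = a
a * a = b
b * d = r
(Structurally, H here is isomorphic to the quaternion group Q_8.)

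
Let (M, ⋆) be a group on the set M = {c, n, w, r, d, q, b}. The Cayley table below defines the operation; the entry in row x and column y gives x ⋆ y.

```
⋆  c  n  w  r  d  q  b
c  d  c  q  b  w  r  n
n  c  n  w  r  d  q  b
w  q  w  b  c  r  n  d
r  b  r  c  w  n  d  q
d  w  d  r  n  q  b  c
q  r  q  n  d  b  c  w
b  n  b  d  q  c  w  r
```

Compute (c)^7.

c^1 = c
c^2 = c ⋆ c = d
c^3 = d ⋆ c = w
c^4 = w ⋆ c = q
c^5 = q ⋆ c = r
c^6 = r ⋆ c = b
c^7 = b ⋆ c = n

n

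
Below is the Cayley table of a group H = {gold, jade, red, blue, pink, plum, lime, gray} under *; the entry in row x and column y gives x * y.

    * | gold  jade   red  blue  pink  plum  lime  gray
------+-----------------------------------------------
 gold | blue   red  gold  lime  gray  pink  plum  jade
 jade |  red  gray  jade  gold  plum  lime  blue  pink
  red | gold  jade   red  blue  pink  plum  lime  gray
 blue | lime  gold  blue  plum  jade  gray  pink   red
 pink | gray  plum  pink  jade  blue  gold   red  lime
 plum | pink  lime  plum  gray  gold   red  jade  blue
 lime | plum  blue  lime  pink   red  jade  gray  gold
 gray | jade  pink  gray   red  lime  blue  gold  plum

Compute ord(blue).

4

The identity element is red (its row matches the header).
blue^1 = blue
blue^2 = blue * blue = plum
blue^3 = plum * blue = gray
blue^4 = gray * blue = red
The first power of blue equal to the identity is blue^4, so ord(blue) = 4.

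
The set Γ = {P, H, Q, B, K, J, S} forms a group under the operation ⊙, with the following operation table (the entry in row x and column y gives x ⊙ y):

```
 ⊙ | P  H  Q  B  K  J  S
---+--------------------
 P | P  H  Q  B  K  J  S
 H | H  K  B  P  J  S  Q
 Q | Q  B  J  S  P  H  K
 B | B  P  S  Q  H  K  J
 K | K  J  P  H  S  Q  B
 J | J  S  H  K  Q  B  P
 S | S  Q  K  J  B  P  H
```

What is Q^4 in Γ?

Q^1 = Q
Q^2 = Q ⊙ Q = J
Q^3 = J ⊙ Q = H
Q^4 = H ⊙ Q = B
(Structurally, Γ here is isomorphic to the cyclic group Z_7.)

B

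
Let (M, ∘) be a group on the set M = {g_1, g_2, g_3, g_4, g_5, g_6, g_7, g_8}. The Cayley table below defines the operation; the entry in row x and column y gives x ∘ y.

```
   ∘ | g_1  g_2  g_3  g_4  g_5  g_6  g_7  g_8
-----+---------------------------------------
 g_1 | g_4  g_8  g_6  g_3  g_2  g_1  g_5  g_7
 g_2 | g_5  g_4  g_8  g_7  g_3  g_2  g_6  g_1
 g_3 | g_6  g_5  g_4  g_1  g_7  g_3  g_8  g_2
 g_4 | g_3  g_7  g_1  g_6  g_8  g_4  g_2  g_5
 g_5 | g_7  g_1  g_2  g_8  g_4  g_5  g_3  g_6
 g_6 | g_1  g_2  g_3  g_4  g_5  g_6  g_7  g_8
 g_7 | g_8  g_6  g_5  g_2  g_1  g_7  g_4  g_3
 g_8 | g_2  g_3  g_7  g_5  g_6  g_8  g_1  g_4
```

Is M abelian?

No

g_2 ∘ g_1 = g_5 but g_1 ∘ g_2 = g_8.
Since g_2 and g_1 do not commute, M is not abelian.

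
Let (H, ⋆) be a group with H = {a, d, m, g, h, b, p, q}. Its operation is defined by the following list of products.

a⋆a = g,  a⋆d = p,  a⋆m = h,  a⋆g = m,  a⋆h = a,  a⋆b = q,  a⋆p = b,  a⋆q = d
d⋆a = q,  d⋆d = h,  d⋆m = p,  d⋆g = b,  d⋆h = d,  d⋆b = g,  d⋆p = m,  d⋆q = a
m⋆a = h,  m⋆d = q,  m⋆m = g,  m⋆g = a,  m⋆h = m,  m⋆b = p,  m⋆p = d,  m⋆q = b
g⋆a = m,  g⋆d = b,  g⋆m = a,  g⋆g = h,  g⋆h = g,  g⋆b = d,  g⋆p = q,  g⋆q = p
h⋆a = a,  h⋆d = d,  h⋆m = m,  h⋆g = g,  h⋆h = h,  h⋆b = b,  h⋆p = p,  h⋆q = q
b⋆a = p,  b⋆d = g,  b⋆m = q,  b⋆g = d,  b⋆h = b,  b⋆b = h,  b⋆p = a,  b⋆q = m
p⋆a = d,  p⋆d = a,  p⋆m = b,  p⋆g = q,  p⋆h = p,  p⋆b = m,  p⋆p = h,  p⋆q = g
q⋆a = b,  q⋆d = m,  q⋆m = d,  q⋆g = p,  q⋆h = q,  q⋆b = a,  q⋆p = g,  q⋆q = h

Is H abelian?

No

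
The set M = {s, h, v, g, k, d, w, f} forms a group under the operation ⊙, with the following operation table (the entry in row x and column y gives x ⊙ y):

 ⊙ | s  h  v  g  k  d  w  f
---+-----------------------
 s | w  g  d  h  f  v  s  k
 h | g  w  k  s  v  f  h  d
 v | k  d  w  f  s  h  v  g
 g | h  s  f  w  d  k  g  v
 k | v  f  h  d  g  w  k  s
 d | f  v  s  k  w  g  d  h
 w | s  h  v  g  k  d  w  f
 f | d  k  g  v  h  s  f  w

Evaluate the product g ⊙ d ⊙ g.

g ⊙ d = k
k ⊙ g = d

d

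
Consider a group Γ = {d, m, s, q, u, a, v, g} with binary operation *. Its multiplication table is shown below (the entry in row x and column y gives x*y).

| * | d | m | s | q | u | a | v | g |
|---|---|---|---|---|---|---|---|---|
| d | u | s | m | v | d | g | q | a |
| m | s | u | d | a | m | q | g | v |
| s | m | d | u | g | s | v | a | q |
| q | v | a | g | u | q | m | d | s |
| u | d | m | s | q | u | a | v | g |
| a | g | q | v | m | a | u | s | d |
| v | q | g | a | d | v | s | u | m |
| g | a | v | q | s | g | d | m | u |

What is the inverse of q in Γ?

First locate the identity: row u matches the header, so u is the identity.
Scan row q for u: q*q = u. Hence q^(-1) = q.

q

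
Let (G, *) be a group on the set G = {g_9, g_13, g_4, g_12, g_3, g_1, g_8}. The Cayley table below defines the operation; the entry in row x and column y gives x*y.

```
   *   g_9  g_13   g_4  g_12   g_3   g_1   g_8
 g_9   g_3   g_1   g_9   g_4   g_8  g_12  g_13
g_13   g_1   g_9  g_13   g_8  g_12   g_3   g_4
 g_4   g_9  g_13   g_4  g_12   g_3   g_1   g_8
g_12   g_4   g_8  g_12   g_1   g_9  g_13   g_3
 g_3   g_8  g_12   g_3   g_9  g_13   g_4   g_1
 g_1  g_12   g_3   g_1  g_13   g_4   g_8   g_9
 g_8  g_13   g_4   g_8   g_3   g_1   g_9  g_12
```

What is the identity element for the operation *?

g_4

The identity e satisfies e*x = x for all x, so its row in the table reproduces the column headers.
Row g_4 reads: g_9, g_13, g_4, g_12, g_3, g_1, g_8 — exactly the header order. So g_4 is the identity.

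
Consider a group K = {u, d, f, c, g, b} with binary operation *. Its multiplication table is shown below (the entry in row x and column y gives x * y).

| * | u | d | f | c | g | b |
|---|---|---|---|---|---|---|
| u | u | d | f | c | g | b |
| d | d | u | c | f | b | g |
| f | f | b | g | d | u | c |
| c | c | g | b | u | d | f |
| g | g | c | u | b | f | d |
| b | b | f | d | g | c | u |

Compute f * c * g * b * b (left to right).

f * c = d
d * g = b
b * b = u
u * b = b

b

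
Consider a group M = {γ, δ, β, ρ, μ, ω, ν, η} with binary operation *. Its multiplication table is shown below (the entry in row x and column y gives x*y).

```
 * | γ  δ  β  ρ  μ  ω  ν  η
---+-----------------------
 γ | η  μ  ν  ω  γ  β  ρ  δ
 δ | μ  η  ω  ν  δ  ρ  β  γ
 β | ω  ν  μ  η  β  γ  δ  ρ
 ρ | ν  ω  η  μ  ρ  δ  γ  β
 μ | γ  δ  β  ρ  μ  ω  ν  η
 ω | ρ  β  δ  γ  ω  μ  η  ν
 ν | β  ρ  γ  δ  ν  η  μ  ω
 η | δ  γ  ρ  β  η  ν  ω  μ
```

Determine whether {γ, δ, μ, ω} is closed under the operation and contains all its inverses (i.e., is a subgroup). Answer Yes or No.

γ*γ = η, which is not in {γ, δ, μ, ω}.
The subset is not closed under *, so it is not a subgroup.

No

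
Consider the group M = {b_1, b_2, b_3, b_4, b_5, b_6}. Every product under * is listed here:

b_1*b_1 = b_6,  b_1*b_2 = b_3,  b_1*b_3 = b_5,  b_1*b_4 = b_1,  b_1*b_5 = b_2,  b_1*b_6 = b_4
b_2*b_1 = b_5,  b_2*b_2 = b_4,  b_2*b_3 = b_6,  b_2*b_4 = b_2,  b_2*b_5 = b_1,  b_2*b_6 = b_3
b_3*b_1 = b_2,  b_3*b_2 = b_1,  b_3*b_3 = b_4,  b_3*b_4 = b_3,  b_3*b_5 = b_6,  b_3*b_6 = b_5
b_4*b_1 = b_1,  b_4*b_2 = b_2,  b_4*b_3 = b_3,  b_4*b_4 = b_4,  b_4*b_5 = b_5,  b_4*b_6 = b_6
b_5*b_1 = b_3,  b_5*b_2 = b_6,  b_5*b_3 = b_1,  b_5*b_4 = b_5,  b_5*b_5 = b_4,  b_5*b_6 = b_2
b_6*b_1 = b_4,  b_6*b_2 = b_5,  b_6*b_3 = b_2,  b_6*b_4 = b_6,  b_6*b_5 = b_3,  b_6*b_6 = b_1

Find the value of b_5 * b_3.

b_1

Read row b_5, column b_3: b_5 * b_3 = b_1.
(Structurally, M here is isomorphic to the symmetric group S_3.)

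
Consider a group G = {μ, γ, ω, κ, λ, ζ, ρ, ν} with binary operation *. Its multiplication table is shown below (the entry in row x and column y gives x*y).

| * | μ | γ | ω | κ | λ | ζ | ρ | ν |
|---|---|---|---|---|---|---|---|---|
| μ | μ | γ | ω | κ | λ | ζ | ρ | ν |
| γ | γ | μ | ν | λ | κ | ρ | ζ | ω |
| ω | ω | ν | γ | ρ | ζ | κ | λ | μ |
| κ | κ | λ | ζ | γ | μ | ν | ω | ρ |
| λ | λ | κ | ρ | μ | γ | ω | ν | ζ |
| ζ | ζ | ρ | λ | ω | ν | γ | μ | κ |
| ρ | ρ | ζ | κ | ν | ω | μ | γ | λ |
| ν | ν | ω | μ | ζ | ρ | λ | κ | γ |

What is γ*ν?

ω

Read row γ, column ν: γ*ν = ω.
(Structurally, G here is isomorphic to the quaternion group Q_8.)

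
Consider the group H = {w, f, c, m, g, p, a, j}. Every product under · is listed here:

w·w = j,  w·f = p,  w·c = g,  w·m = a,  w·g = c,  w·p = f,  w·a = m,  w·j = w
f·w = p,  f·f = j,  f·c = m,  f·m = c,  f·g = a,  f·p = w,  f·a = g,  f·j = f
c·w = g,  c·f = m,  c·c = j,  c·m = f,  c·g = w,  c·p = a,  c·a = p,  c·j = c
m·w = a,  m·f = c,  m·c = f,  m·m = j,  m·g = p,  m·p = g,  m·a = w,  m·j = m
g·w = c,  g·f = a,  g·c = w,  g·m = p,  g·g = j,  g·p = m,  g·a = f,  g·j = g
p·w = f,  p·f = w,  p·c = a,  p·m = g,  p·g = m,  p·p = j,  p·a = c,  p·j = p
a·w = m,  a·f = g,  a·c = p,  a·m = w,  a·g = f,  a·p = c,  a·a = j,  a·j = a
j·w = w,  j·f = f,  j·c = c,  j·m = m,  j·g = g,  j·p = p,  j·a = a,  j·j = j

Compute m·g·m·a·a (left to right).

m·g = p
p·m = g
g·a = f
f·a = g
(Structurally, H here is isomorphic to the elementary abelian group (Z_2)^3.)

g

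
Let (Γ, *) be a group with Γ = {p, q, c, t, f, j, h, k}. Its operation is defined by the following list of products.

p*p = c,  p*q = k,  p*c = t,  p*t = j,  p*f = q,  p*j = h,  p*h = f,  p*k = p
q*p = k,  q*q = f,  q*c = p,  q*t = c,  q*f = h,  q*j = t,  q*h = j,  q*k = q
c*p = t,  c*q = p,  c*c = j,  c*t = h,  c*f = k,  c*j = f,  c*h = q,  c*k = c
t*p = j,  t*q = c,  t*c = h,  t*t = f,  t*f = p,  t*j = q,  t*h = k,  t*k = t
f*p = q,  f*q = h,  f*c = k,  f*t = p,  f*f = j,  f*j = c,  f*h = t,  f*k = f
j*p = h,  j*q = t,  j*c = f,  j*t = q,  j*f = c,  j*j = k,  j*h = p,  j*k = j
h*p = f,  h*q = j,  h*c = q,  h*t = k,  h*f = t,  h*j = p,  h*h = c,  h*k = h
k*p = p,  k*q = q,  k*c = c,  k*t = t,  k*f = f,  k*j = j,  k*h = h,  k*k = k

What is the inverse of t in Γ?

First locate the identity: row k matches the header, so k is the identity.
Scan row t for k: t * h = k. Hence t^(-1) = h.

h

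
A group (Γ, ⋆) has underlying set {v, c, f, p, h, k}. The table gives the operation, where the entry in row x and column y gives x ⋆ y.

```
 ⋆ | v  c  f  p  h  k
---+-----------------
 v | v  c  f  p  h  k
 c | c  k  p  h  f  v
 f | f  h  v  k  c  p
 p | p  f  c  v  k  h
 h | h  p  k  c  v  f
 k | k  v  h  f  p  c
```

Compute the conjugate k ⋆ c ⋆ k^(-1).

The identity is v. In row k, the entry v sits in column c, so k^(-1) = c.
k ⋆ c = v
v ⋆ c = c

c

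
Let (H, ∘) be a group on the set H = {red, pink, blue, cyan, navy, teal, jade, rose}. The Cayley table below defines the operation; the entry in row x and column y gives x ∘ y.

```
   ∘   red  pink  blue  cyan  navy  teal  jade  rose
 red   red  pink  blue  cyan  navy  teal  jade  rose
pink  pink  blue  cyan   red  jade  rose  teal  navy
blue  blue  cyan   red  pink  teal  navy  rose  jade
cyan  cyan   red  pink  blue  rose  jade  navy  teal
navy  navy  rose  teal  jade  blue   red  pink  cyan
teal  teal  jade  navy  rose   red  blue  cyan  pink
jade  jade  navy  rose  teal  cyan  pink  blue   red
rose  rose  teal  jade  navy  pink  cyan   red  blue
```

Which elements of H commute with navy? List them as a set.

{blue, navy, red, teal}

Compare row navy with column navy entry by entry.
blue ∘ navy = teal = navy ∘ blue, so blue commutes with navy.
cyan ∘ navy = rose but navy ∘ cyan = jade, so cyan does not.
Collecting the elements that commute with navy: C(navy) = {blue, navy, red, teal}.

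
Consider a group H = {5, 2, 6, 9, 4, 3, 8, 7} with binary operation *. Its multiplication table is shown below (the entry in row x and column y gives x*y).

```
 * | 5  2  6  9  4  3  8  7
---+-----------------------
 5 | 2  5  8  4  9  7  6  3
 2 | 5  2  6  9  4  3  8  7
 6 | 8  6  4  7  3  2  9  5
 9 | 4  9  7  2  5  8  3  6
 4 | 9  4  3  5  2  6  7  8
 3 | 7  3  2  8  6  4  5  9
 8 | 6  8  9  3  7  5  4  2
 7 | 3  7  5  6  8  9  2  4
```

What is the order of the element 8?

4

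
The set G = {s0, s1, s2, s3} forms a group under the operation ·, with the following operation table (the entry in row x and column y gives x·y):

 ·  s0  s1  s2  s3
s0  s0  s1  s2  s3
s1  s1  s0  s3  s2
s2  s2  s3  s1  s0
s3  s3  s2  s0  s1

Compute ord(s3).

The identity element is s0 (its row matches the header).
s3^1 = s3
s3^2 = s3·s3 = s1
s3^3 = s1·s3 = s2
s3^4 = s2·s3 = s0
The first power of s3 equal to the identity is s3^4, so ord(s3) = 4.
(Structurally, G here is isomorphic to the cyclic group Z_4.)

4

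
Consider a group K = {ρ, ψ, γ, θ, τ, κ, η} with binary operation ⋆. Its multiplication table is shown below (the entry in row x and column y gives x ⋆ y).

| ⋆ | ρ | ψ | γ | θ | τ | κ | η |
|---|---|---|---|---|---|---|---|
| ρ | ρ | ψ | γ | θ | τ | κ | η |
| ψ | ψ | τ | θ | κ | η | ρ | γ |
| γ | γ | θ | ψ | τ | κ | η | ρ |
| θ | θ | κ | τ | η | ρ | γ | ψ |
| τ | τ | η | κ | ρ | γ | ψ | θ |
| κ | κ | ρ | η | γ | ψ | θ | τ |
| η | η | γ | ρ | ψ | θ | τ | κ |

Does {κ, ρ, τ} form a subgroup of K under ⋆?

τ ⋆ τ = γ, which is not in {κ, ρ, τ}.
The subset is not closed under ⋆, so it is not a subgroup.

No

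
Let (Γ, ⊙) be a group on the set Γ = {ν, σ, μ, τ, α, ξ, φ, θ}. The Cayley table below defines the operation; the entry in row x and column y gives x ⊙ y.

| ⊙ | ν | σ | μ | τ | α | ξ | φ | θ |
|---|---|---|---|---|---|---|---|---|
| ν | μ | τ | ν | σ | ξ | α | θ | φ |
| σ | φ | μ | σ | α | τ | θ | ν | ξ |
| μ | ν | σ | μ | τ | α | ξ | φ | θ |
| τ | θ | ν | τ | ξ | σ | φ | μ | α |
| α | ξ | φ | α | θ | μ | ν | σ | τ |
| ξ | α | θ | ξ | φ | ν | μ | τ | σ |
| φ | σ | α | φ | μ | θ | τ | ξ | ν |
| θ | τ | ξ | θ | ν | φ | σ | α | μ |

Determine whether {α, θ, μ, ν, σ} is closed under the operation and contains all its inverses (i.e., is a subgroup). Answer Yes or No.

No

α ⊙ σ = φ, which is not in {α, θ, μ, ν, σ}.
The subset is not closed under ⊙, so it is not a subgroup.
(Structurally, Γ here is isomorphic to the dihedral group D_4.)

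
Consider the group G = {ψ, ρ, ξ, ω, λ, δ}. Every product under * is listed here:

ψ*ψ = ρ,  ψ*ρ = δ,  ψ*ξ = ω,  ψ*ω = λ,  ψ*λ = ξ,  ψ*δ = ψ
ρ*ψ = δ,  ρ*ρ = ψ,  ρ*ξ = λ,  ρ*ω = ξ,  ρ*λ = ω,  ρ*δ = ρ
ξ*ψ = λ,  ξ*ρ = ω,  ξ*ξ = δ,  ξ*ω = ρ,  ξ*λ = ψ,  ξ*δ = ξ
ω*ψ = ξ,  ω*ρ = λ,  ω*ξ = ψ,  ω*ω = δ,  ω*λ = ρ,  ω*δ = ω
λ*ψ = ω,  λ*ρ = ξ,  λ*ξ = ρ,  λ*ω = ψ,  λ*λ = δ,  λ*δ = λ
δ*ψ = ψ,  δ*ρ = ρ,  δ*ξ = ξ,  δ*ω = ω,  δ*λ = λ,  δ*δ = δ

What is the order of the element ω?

The identity element is δ (its row matches the header).
ω^1 = ω
ω^2 = ω * ω = δ
The first power of ω equal to the identity is ω^2, so ord(ω) = 2.

2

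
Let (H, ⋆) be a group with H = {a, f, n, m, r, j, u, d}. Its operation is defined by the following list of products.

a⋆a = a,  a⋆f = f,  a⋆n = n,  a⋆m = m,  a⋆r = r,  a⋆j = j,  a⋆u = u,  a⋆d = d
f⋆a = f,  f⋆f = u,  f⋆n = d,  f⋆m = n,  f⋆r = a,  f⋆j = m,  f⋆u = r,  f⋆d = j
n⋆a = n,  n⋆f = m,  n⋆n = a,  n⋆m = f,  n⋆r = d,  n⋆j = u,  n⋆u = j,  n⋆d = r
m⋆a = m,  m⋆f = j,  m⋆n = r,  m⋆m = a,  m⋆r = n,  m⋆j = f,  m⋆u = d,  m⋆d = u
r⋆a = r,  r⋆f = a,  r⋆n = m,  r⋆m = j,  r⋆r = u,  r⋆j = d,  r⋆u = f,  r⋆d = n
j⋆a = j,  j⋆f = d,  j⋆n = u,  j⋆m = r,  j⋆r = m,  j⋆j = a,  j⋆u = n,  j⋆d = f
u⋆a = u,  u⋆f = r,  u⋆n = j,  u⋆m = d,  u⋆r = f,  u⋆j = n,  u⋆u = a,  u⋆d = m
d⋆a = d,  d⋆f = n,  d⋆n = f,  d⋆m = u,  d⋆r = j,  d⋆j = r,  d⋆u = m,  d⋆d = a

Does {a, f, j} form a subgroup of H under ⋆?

f ⋆ f = u, which is not in {a, f, j}.
The subset is not closed under ⋆, so it is not a subgroup.
(Structurally, H here is isomorphic to the dihedral group D_4.)

No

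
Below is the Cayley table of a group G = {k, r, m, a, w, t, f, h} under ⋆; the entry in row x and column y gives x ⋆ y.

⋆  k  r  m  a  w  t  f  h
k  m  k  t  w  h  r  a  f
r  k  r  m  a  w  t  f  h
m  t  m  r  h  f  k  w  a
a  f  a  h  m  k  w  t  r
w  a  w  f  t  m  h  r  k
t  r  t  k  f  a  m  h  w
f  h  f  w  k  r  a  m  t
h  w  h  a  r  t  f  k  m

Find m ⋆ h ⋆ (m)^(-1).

h

The identity is r. In row m, the entry r sits in column m, so m^(-1) = m.
m ⋆ h = a
a ⋆ m = h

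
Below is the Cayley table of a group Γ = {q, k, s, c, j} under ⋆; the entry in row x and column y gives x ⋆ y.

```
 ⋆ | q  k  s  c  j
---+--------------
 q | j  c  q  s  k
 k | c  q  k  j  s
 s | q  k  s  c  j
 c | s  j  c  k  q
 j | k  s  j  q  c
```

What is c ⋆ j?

Read row c, column j: c ⋆ j = q.

q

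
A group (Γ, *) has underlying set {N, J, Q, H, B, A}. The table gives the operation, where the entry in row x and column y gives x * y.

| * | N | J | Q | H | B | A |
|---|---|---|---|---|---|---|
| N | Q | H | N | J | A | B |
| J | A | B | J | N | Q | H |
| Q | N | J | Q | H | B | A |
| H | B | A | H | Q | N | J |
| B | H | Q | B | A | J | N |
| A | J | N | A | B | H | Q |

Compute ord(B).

3

The identity element is Q (its row matches the header).
B^1 = B
B^2 = B * B = J
B^3 = J * B = Q
The first power of B equal to the identity is B^3, so ord(B) = 3.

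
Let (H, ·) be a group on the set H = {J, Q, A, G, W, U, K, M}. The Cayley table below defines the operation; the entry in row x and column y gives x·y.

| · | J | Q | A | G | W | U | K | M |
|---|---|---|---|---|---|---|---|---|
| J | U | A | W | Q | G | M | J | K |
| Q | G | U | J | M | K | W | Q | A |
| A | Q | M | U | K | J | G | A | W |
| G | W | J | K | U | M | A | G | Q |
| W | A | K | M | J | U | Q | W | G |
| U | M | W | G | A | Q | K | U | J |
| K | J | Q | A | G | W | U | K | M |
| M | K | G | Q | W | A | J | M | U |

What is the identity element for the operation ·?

K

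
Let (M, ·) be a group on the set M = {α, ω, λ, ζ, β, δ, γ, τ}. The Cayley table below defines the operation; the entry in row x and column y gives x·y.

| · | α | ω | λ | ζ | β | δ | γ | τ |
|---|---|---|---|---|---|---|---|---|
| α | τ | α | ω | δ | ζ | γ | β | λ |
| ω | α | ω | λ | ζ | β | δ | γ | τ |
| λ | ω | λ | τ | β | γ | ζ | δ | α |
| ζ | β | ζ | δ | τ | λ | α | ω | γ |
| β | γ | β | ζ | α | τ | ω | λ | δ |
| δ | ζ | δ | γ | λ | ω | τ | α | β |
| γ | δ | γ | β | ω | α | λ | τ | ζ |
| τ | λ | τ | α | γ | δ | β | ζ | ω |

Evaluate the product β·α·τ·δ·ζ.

δ

β·α = γ
γ·τ = ζ
ζ·δ = α
α·ζ = δ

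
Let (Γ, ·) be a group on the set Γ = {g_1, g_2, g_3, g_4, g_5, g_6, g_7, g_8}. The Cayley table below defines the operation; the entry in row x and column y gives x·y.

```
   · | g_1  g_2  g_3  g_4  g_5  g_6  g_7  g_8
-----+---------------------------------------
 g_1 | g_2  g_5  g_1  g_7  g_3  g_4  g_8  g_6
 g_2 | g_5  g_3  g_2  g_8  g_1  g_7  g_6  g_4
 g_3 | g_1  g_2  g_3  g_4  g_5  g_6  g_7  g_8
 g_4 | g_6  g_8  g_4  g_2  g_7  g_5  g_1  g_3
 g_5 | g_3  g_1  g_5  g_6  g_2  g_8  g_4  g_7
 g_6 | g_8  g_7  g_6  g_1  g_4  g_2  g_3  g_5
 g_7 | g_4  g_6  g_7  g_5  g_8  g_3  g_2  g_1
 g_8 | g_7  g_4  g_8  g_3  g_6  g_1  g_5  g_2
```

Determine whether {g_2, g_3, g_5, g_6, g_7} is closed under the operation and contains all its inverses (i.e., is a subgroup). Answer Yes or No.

No

g_2·g_5 = g_1, which is not in {g_2, g_3, g_5, g_6, g_7}.
The subset is not closed under ·, so it is not a subgroup.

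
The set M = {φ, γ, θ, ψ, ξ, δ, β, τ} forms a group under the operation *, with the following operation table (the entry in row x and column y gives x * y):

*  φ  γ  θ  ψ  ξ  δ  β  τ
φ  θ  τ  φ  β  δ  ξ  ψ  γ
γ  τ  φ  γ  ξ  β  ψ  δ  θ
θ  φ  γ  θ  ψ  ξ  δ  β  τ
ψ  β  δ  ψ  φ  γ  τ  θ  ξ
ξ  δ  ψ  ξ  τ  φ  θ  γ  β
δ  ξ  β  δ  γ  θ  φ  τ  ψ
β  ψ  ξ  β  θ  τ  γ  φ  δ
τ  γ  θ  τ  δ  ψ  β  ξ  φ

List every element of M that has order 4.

Identity is θ. Compute the order of each non-identity element by repeated multiplication:
  φ: φ → θ  (order 2)
  γ: γ → φ → τ → θ  (order 4)
  ψ: ψ → φ → β → θ  (order 4)
  ξ: ξ → φ → δ → θ  (order 4)
  δ: δ → φ → ξ → θ  (order 4)
  β: β → φ → ψ → θ  (order 4)
  τ: τ → φ → γ → θ  (order 4)
Elements of order 4: {β, γ, δ, ξ, τ, ψ}.

{β, γ, δ, ξ, τ, ψ}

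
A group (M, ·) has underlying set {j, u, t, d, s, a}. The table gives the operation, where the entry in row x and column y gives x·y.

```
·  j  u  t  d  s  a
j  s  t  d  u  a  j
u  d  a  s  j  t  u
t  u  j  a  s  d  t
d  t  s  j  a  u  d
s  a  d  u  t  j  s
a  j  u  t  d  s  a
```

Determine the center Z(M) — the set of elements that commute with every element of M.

An element z is central iff its row equals its column in the table.
For d: d·s = u ≠ t = s·d, so d ∉ Z.
Checking each element this way leaves Z(M) = {a}.

{a}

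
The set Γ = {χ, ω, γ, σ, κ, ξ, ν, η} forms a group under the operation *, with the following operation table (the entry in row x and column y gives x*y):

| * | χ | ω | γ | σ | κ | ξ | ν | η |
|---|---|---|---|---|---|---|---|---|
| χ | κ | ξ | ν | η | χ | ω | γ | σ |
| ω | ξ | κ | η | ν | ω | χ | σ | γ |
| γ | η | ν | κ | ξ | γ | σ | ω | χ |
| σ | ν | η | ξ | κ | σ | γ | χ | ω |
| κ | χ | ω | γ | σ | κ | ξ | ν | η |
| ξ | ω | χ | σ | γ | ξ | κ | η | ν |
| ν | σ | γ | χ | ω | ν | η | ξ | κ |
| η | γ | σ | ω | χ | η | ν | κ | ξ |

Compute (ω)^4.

ω^1 = ω
ω^2 = ω*ω = κ
ω^3 = κ*ω = ω
ω^4 = ω*ω = κ

κ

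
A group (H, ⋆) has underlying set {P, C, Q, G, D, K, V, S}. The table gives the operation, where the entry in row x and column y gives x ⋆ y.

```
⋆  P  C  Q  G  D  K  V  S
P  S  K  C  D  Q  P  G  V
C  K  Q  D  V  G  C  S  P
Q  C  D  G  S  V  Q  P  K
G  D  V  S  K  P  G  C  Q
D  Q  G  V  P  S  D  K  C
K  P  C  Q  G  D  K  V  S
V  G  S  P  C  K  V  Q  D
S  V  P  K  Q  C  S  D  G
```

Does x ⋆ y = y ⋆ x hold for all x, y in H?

Check whether the table is symmetric across its main diagonal.
Every entry (row x, col y) equals the entry (row y, col x), so H is abelian.

Yes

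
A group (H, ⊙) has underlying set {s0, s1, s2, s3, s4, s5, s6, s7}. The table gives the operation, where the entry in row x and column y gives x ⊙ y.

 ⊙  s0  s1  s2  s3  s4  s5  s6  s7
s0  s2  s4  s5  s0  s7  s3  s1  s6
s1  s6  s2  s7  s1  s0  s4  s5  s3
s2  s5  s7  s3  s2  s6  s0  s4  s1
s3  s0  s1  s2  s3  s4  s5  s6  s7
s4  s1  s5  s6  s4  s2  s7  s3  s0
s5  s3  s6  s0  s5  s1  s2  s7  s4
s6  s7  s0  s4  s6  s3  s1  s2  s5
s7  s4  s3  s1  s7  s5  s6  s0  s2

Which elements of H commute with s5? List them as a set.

{s0, s2, s3, s5}

Compare row s5 with column s5 entry by entry.
s2 ⊙ s5 = s0 = s5 ⊙ s2, so s2 commutes with s5.
s7 ⊙ s5 = s6 but s5 ⊙ s7 = s4, so s7 does not.
Collecting the elements that commute with s5: C(s5) = {s0, s2, s3, s5}.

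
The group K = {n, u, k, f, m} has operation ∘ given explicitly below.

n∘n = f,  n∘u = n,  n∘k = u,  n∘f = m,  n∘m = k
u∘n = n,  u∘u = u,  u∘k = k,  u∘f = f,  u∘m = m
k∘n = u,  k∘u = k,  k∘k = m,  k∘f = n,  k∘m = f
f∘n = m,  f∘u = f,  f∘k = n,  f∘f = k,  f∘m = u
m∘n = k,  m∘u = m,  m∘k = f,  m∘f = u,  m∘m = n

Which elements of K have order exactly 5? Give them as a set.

{f, k, m, n}

Identity is u. Compute the order of each non-identity element by repeated multiplication:
  n: n → f → m → k → u  (order 5)
  k: k → m → f → n → u  (order 5)
  f: f → k → n → m → u  (order 5)
  m: m → n → k → f → u  (order 5)
Elements of order 5: {f, k, m, n}.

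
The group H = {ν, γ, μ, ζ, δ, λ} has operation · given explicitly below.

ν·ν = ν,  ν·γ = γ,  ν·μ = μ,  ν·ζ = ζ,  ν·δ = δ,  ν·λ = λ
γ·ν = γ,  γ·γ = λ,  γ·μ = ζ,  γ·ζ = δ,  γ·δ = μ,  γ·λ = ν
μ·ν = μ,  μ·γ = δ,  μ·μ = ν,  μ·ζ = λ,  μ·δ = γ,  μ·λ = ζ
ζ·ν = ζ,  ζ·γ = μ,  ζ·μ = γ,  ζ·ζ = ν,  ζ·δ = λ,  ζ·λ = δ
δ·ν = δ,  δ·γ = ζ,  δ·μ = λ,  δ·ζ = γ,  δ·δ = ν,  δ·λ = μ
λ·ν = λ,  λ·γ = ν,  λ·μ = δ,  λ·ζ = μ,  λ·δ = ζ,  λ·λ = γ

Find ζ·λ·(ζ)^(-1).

γ

The identity is ν. In row ζ, the entry ν sits in column ζ, so ζ^(-1) = ζ.
ζ·λ = δ
δ·ζ = γ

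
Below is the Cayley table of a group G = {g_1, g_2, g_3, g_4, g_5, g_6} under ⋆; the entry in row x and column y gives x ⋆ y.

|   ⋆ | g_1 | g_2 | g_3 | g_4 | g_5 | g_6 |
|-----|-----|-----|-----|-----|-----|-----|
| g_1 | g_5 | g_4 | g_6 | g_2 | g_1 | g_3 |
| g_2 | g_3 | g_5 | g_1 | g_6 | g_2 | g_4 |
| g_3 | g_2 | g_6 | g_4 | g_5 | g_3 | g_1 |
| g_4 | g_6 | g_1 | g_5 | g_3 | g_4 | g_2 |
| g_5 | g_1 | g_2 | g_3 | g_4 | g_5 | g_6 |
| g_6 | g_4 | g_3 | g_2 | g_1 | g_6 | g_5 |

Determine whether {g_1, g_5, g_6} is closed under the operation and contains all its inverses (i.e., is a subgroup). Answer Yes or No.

g_1 ⋆ g_6 = g_3, which is not in {g_1, g_5, g_6}.
The subset is not closed under ⋆, so it is not a subgroup.

No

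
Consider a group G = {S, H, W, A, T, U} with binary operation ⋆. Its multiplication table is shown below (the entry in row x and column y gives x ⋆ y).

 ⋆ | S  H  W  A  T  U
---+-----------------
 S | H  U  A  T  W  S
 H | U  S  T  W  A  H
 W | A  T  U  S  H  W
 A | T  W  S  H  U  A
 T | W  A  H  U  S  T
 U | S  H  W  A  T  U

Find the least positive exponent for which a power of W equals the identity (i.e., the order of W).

2

The identity element is U (its row matches the header).
W^1 = W
W^2 = W ⋆ W = U
The first power of W equal to the identity is W^2, so ord(W) = 2.
(Structurally, G here is isomorphic to the cyclic group Z_6.)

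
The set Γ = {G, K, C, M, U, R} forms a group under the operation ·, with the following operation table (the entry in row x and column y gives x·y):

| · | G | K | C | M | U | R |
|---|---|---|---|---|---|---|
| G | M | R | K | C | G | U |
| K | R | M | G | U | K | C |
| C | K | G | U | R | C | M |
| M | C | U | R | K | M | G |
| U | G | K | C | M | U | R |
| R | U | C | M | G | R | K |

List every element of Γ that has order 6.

{G, R}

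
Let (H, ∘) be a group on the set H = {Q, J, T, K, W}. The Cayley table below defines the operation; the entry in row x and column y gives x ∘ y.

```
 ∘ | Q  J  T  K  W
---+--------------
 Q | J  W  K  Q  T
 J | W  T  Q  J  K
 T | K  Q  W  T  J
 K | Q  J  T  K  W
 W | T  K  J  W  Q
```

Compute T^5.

T^1 = T
T^2 = T ∘ T = W
T^3 = W ∘ T = J
T^4 = J ∘ T = Q
T^5 = Q ∘ T = K
(Structurally, H here is isomorphic to the cyclic group Z_5.)

K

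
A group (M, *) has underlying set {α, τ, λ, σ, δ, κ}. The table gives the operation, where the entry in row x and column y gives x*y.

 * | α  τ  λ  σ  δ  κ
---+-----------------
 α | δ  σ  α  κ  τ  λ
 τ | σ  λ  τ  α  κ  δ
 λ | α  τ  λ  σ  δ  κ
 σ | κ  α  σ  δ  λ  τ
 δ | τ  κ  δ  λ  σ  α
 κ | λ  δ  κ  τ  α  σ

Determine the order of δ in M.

3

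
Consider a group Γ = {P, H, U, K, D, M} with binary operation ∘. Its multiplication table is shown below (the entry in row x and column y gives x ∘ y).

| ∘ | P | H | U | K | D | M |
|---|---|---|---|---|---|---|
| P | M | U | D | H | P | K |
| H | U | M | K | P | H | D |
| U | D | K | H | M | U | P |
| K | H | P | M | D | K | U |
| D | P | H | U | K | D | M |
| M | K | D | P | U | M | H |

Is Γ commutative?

Yes

Check whether the table is symmetric across its main diagonal.
Every entry (row x, col y) equals the entry (row y, col x), so Γ is abelian.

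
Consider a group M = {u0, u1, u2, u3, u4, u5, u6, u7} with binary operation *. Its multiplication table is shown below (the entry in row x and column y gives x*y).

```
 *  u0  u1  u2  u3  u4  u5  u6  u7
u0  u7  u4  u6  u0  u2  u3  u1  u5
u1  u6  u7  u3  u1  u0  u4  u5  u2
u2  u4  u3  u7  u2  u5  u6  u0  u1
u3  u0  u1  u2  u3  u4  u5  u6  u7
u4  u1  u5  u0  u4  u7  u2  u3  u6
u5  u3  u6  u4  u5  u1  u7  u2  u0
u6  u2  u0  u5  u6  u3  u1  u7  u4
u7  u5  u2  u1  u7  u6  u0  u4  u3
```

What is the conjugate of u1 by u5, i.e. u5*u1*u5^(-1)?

u2

The identity is u3. In row u5, the entry u3 sits in column u0, so u5^(-1) = u0.
u5*u1 = u6
u6*u0 = u2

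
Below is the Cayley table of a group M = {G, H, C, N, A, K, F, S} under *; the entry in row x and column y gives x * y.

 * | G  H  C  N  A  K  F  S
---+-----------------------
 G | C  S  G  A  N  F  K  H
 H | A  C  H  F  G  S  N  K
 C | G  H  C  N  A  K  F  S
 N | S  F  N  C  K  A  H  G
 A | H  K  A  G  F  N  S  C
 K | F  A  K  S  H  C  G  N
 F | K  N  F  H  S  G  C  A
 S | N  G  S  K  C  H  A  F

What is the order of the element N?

2

The identity element is C (its row matches the header).
N^1 = N
N^2 = N * N = C
The first power of N equal to the identity is N^2, so ord(N) = 2.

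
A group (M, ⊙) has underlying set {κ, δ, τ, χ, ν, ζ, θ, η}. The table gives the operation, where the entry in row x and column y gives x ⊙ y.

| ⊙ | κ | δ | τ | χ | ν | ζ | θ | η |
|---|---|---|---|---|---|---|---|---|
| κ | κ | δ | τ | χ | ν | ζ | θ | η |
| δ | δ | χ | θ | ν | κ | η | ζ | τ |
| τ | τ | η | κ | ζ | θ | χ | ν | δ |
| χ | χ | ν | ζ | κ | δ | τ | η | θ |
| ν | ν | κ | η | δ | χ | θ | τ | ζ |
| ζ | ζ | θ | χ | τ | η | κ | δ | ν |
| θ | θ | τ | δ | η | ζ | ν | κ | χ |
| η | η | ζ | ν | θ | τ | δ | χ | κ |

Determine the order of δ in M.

The identity element is κ (its row matches the header).
δ^1 = δ
δ^2 = δ ⊙ δ = χ
δ^3 = χ ⊙ δ = ν
δ^4 = ν ⊙ δ = κ
The first power of δ equal to the identity is δ^4, so ord(δ) = 4.

4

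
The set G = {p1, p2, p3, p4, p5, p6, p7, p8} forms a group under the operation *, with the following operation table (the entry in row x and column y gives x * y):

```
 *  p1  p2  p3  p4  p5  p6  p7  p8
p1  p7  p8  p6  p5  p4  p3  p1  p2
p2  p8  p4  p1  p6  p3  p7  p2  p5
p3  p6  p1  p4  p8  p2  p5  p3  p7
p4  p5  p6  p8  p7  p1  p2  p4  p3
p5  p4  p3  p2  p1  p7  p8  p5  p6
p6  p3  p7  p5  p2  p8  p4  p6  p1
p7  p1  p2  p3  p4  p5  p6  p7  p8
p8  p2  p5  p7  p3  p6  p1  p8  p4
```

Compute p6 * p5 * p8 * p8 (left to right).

p6 * p5 = p8
p8 * p8 = p4
p4 * p8 = p3

p3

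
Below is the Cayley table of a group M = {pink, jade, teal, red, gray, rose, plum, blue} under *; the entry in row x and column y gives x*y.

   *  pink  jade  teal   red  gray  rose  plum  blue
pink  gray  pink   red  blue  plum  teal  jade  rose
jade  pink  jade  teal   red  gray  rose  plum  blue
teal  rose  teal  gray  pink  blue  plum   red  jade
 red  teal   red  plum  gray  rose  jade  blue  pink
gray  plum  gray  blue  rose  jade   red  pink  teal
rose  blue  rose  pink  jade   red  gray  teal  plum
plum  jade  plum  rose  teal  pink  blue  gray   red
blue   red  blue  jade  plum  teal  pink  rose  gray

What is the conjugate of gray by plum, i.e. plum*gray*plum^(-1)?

The identity is jade. In row plum, the entry jade sits in column pink, so plum^(-1) = pink.
plum*gray = pink
pink*pink = gray

gray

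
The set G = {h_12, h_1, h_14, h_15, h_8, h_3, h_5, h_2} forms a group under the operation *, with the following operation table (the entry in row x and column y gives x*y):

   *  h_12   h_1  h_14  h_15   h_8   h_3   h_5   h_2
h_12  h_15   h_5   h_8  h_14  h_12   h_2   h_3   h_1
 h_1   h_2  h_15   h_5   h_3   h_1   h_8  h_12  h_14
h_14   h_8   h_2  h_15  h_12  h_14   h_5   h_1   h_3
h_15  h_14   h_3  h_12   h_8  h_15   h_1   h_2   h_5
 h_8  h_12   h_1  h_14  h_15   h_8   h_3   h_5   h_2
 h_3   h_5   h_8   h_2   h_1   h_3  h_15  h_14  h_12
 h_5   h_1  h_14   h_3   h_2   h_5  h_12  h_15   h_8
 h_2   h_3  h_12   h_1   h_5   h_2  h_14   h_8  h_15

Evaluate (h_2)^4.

h_8

h_2^1 = h_2
h_2^2 = h_2*h_2 = h_15
h_2^3 = h_15*h_2 = h_5
h_2^4 = h_5*h_2 = h_8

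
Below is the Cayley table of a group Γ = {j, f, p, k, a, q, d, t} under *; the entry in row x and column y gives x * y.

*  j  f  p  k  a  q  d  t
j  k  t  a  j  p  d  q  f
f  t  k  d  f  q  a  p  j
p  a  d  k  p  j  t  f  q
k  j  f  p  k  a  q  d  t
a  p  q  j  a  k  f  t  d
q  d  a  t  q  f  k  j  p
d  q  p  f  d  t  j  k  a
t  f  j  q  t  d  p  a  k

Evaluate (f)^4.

k

f^1 = f
f^2 = f * f = k
f^3 = k * f = f
f^4 = f * f = k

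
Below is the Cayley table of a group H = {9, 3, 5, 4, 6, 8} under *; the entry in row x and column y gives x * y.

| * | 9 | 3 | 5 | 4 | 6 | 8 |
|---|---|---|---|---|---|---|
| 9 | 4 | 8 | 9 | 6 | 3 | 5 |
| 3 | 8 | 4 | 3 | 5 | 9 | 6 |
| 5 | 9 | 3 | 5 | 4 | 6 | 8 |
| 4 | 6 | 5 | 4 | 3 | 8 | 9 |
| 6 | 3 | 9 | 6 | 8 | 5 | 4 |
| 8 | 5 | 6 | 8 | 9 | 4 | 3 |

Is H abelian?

Yes

Check whether the table is symmetric across its main diagonal.
Every entry (row x, col y) equals the entry (row y, col x), so H is abelian.
(In fact H ≅ the cyclic group Z_6.)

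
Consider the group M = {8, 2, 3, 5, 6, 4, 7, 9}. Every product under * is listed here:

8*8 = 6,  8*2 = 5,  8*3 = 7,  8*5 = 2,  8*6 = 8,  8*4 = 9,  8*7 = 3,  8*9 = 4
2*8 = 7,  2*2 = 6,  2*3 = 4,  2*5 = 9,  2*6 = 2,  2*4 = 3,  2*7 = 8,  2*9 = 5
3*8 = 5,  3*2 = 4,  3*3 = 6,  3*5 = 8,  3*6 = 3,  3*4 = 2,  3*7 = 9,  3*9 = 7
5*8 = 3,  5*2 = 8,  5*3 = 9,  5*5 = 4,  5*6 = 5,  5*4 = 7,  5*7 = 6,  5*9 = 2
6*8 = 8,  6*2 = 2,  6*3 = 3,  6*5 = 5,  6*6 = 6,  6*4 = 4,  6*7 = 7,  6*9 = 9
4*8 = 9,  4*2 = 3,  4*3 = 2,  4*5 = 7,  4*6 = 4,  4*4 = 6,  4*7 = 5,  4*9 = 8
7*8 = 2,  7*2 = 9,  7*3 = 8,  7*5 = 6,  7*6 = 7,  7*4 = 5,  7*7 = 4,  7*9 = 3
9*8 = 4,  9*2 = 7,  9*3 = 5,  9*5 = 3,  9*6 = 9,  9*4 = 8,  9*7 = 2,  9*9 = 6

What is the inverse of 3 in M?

3

First locate the identity: row 6 matches the header, so 6 is the identity.
Scan row 3 for 6: 3*3 = 6. Hence 3^(-1) = 3.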